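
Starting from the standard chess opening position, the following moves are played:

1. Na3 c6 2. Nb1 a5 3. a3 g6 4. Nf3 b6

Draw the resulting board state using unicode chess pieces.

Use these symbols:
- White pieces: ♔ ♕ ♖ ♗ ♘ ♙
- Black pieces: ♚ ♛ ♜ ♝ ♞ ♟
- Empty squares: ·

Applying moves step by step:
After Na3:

♜ ♞ ♝ ♛ ♚ ♝ ♞ ♜
♟ ♟ ♟ ♟ ♟ ♟ ♟ ♟
· · · · · · · ·
· · · · · · · ·
· · · · · · · ·
♘ · · · · · · ·
♙ ♙ ♙ ♙ ♙ ♙ ♙ ♙
♖ · ♗ ♕ ♔ ♗ ♘ ♖


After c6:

♜ ♞ ♝ ♛ ♚ ♝ ♞ ♜
♟ ♟ · ♟ ♟ ♟ ♟ ♟
· · ♟ · · · · ·
· · · · · · · ·
· · · · · · · ·
♘ · · · · · · ·
♙ ♙ ♙ ♙ ♙ ♙ ♙ ♙
♖ · ♗ ♕ ♔ ♗ ♘ ♖


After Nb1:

♜ ♞ ♝ ♛ ♚ ♝ ♞ ♜
♟ ♟ · ♟ ♟ ♟ ♟ ♟
· · ♟ · · · · ·
· · · · · · · ·
· · · · · · · ·
· · · · · · · ·
♙ ♙ ♙ ♙ ♙ ♙ ♙ ♙
♖ ♘ ♗ ♕ ♔ ♗ ♘ ♖


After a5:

♜ ♞ ♝ ♛ ♚ ♝ ♞ ♜
· ♟ · ♟ ♟ ♟ ♟ ♟
· · ♟ · · · · ·
♟ · · · · · · ·
· · · · · · · ·
· · · · · · · ·
♙ ♙ ♙ ♙ ♙ ♙ ♙ ♙
♖ ♘ ♗ ♕ ♔ ♗ ♘ ♖


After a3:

♜ ♞ ♝ ♛ ♚ ♝ ♞ ♜
· ♟ · ♟ ♟ ♟ ♟ ♟
· · ♟ · · · · ·
♟ · · · · · · ·
· · · · · · · ·
♙ · · · · · · ·
· ♙ ♙ ♙ ♙ ♙ ♙ ♙
♖ ♘ ♗ ♕ ♔ ♗ ♘ ♖


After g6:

♜ ♞ ♝ ♛ ♚ ♝ ♞ ♜
· ♟ · ♟ ♟ ♟ · ♟
· · ♟ · · · ♟ ·
♟ · · · · · · ·
· · · · · · · ·
♙ · · · · · · ·
· ♙ ♙ ♙ ♙ ♙ ♙ ♙
♖ ♘ ♗ ♕ ♔ ♗ ♘ ♖


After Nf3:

♜ ♞ ♝ ♛ ♚ ♝ ♞ ♜
· ♟ · ♟ ♟ ♟ · ♟
· · ♟ · · · ♟ ·
♟ · · · · · · ·
· · · · · · · ·
♙ · · · · ♘ · ·
· ♙ ♙ ♙ ♙ ♙ ♙ ♙
♖ ♘ ♗ ♕ ♔ ♗ · ♖


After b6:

♜ ♞ ♝ ♛ ♚ ♝ ♞ ♜
· · · ♟ ♟ ♟ · ♟
· ♟ ♟ · · · ♟ ·
♟ · · · · · · ·
· · · · · · · ·
♙ · · · · ♘ · ·
· ♙ ♙ ♙ ♙ ♙ ♙ ♙
♖ ♘ ♗ ♕ ♔ ♗ · ♖



  a b c d e f g h
  ─────────────────
8│♜ ♞ ♝ ♛ ♚ ♝ ♞ ♜│8
7│· · · ♟ ♟ ♟ · ♟│7
6│· ♟ ♟ · · · ♟ ·│6
5│♟ · · · · · · ·│5
4│· · · · · · · ·│4
3│♙ · · · · ♘ · ·│3
2│· ♙ ♙ ♙ ♙ ♙ ♙ ♙│2
1│♖ ♘ ♗ ♕ ♔ ♗ · ♖│1
  ─────────────────
  a b c d e f g h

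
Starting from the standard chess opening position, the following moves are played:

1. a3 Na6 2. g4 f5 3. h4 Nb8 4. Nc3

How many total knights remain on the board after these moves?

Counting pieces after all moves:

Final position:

  a b c d e f g h
  ─────────────────
8│♜ ♞ ♝ ♛ ♚ ♝ ♞ ♜│8
7│♟ ♟ ♟ ♟ ♟ · ♟ ♟│7
6│· · · · · · · ·│6
5│· · · · · ♟ · ·│5
4│· · · · · · ♙ ♙│4
3│♙ · ♘ · · · · ·│3
2│· ♙ ♙ ♙ ♙ ♙ · ·│2
1│♖ · ♗ ♕ ♔ ♗ ♘ ♖│1
  ─────────────────
  a b c d e f g h


4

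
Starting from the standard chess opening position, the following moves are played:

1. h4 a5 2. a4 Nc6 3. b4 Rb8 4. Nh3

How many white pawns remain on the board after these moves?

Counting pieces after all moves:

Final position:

  a b c d e f g h
  ─────────────────
8│· ♜ ♝ ♛ ♚ ♝ ♞ ♜│8
7│· ♟ ♟ ♟ ♟ ♟ ♟ ♟│7
6│· · ♞ · · · · ·│6
5│♟ · · · · · · ·│5
4│♙ ♙ · · · · · ♙│4
3│· · · · · · · ♘│3
2│· · ♙ ♙ ♙ ♙ ♙ ·│2
1│♖ ♘ ♗ ♕ ♔ ♗ · ♖│1
  ─────────────────
  a b c d e f g h


8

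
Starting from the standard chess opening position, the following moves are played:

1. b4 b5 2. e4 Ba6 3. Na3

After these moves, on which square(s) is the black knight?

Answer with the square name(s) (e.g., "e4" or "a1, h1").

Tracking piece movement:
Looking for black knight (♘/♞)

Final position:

  a b c d e f g h
  ─────────────────
8│♜ ♞ · ♛ ♚ ♝ ♞ ♜│8
7│♟ · ♟ ♟ ♟ ♟ ♟ ♟│7
6│♝ · · · · · · ·│6
5│· ♟ · · · · · ·│5
4│· ♙ · · ♙ · · ·│4
3│♘ · · · · · · ·│3
2│♙ · ♙ ♙ · ♙ ♙ ♙│2
1│♖ · ♗ ♕ ♔ ♗ ♘ ♖│1
  ─────────────────
  a b c d e f g h


b8, g8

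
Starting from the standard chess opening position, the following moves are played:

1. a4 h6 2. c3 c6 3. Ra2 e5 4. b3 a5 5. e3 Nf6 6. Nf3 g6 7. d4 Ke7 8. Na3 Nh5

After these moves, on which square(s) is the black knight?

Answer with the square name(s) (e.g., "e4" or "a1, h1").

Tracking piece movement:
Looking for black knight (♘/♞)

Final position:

  a b c d e f g h
  ─────────────────
8│♜ ♞ ♝ ♛ · ♝ · ♜│8
7│· ♟ · ♟ ♚ ♟ · ·│7
6│· · ♟ · · · ♟ ♟│6
5│♟ · · · ♟ · · ♞│5
4│♙ · · ♙ · · · ·│4
3│♘ ♙ ♙ · ♙ ♘ · ·│3
2│♖ · · · · ♙ ♙ ♙│2
1│· · ♗ ♕ ♔ ♗ · ♖│1
  ─────────────────
  a b c d e f g h


b8, h5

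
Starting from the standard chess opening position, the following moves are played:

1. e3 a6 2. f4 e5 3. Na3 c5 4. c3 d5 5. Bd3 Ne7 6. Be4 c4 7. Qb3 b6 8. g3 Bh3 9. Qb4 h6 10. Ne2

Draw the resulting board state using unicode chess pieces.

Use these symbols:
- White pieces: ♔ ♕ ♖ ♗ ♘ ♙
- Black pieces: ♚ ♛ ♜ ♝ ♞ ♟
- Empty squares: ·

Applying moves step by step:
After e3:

♜ ♞ ♝ ♛ ♚ ♝ ♞ ♜
♟ ♟ ♟ ♟ ♟ ♟ ♟ ♟
· · · · · · · ·
· · · · · · · ·
· · · · · · · ·
· · · · ♙ · · ·
♙ ♙ ♙ ♙ · ♙ ♙ ♙
♖ ♘ ♗ ♕ ♔ ♗ ♘ ♖


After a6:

♜ ♞ ♝ ♛ ♚ ♝ ♞ ♜
· ♟ ♟ ♟ ♟ ♟ ♟ ♟
♟ · · · · · · ·
· · · · · · · ·
· · · · · · · ·
· · · · ♙ · · ·
♙ ♙ ♙ ♙ · ♙ ♙ ♙
♖ ♘ ♗ ♕ ♔ ♗ ♘ ♖


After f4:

♜ ♞ ♝ ♛ ♚ ♝ ♞ ♜
· ♟ ♟ ♟ ♟ ♟ ♟ ♟
♟ · · · · · · ·
· · · · · · · ·
· · · · · ♙ · ·
· · · · ♙ · · ·
♙ ♙ ♙ ♙ · · ♙ ♙
♖ ♘ ♗ ♕ ♔ ♗ ♘ ♖


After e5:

♜ ♞ ♝ ♛ ♚ ♝ ♞ ♜
· ♟ ♟ ♟ · ♟ ♟ ♟
♟ · · · · · · ·
· · · · ♟ · · ·
· · · · · ♙ · ·
· · · · ♙ · · ·
♙ ♙ ♙ ♙ · · ♙ ♙
♖ ♘ ♗ ♕ ♔ ♗ ♘ ♖


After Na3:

♜ ♞ ♝ ♛ ♚ ♝ ♞ ♜
· ♟ ♟ ♟ · ♟ ♟ ♟
♟ · · · · · · ·
· · · · ♟ · · ·
· · · · · ♙ · ·
♘ · · · ♙ · · ·
♙ ♙ ♙ ♙ · · ♙ ♙
♖ · ♗ ♕ ♔ ♗ ♘ ♖


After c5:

♜ ♞ ♝ ♛ ♚ ♝ ♞ ♜
· ♟ · ♟ · ♟ ♟ ♟
♟ · · · · · · ·
· · ♟ · ♟ · · ·
· · · · · ♙ · ·
♘ · · · ♙ · · ·
♙ ♙ ♙ ♙ · · ♙ ♙
♖ · ♗ ♕ ♔ ♗ ♘ ♖


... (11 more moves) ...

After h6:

♜ ♞ · ♛ ♚ ♝ · ♜
· · · · ♞ ♟ ♟ ·
♟ ♟ · · · · · ♟
· · · ♟ ♟ · · ·
· ♕ ♟ · ♗ ♙ · ·
♘ · ♙ · ♙ · ♙ ♝
♙ ♙ · ♙ · · · ♙
♖ · ♗ · ♔ · ♘ ♖


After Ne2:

♜ ♞ · ♛ ♚ ♝ · ♜
· · · · ♞ ♟ ♟ ·
♟ ♟ · · · · · ♟
· · · ♟ ♟ · · ·
· ♕ ♟ · ♗ ♙ · ·
♘ · ♙ · ♙ · ♙ ♝
♙ ♙ · ♙ ♘ · · ♙
♖ · ♗ · ♔ · · ♖



  a b c d e f g h
  ─────────────────
8│♜ ♞ · ♛ ♚ ♝ · ♜│8
7│· · · · ♞ ♟ ♟ ·│7
6│♟ ♟ · · · · · ♟│6
5│· · · ♟ ♟ · · ·│5
4│· ♕ ♟ · ♗ ♙ · ·│4
3│♘ · ♙ · ♙ · ♙ ♝│3
2│♙ ♙ · ♙ ♘ · · ♙│2
1│♖ · ♗ · ♔ · · ♖│1
  ─────────────────
  a b c d e f g h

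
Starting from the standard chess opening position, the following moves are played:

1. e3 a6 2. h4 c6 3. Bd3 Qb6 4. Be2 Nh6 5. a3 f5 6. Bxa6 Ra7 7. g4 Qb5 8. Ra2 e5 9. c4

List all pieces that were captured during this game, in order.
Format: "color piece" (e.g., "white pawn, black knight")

Tracking captures:
  Bxa6: captured black pawn

black pawn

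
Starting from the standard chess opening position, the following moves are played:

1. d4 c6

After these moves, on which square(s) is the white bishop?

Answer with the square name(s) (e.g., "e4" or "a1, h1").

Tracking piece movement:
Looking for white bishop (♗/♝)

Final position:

  a b c d e f g h
  ─────────────────
8│♜ ♞ ♝ ♛ ♚ ♝ ♞ ♜│8
7│♟ ♟ · ♟ ♟ ♟ ♟ ♟│7
6│· · ♟ · · · · ·│6
5│· · · · · · · ·│5
4│· · · ♙ · · · ·│4
3│· · · · · · · ·│3
2│♙ ♙ ♙ · ♙ ♙ ♙ ♙│2
1│♖ ♘ ♗ ♕ ♔ ♗ ♘ ♖│1
  ─────────────────
  a b c d e f g h


c1, f1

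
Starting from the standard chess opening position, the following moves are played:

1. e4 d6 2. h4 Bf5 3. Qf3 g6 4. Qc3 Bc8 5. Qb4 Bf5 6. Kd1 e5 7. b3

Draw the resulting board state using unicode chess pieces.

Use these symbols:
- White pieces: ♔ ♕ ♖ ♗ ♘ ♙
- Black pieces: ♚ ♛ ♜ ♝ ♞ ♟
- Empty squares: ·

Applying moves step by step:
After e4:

♜ ♞ ♝ ♛ ♚ ♝ ♞ ♜
♟ ♟ ♟ ♟ ♟ ♟ ♟ ♟
· · · · · · · ·
· · · · · · · ·
· · · · ♙ · · ·
· · · · · · · ·
♙ ♙ ♙ ♙ · ♙ ♙ ♙
♖ ♘ ♗ ♕ ♔ ♗ ♘ ♖


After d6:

♜ ♞ ♝ ♛ ♚ ♝ ♞ ♜
♟ ♟ ♟ · ♟ ♟ ♟ ♟
· · · ♟ · · · ·
· · · · · · · ·
· · · · ♙ · · ·
· · · · · · · ·
♙ ♙ ♙ ♙ · ♙ ♙ ♙
♖ ♘ ♗ ♕ ♔ ♗ ♘ ♖


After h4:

♜ ♞ ♝ ♛ ♚ ♝ ♞ ♜
♟ ♟ ♟ · ♟ ♟ ♟ ♟
· · · ♟ · · · ·
· · · · · · · ·
· · · · ♙ · · ♙
· · · · · · · ·
♙ ♙ ♙ ♙ · ♙ ♙ ·
♖ ♘ ♗ ♕ ♔ ♗ ♘ ♖


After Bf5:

♜ ♞ · ♛ ♚ ♝ ♞ ♜
♟ ♟ ♟ · ♟ ♟ ♟ ♟
· · · ♟ · · · ·
· · · · · ♝ · ·
· · · · ♙ · · ♙
· · · · · · · ·
♙ ♙ ♙ ♙ · ♙ ♙ ·
♖ ♘ ♗ ♕ ♔ ♗ ♘ ♖


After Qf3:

♜ ♞ · ♛ ♚ ♝ ♞ ♜
♟ ♟ ♟ · ♟ ♟ ♟ ♟
· · · ♟ · · · ·
· · · · · ♝ · ·
· · · · ♙ · · ♙
· · · · · ♕ · ·
♙ ♙ ♙ ♙ · ♙ ♙ ·
♖ ♘ ♗ · ♔ ♗ ♘ ♖


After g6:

♜ ♞ · ♛ ♚ ♝ ♞ ♜
♟ ♟ ♟ · ♟ ♟ · ♟
· · · ♟ · · ♟ ·
· · · · · ♝ · ·
· · · · ♙ · · ♙
· · · · · ♕ · ·
♙ ♙ ♙ ♙ · ♙ ♙ ·
♖ ♘ ♗ · ♔ ♗ ♘ ♖


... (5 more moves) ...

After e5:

♜ ♞ · ♛ ♚ ♝ ♞ ♜
♟ ♟ ♟ · · ♟ · ♟
· · · ♟ · · ♟ ·
· · · · ♟ ♝ · ·
· ♕ · · ♙ · · ♙
· · · · · · · ·
♙ ♙ ♙ ♙ · ♙ ♙ ·
♖ ♘ ♗ ♔ · ♗ ♘ ♖


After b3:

♜ ♞ · ♛ ♚ ♝ ♞ ♜
♟ ♟ ♟ · · ♟ · ♟
· · · ♟ · · ♟ ·
· · · · ♟ ♝ · ·
· ♕ · · ♙ · · ♙
· ♙ · · · · · ·
♙ · ♙ ♙ · ♙ ♙ ·
♖ ♘ ♗ ♔ · ♗ ♘ ♖



  a b c d e f g h
  ─────────────────
8│♜ ♞ · ♛ ♚ ♝ ♞ ♜│8
7│♟ ♟ ♟ · · ♟ · ♟│7
6│· · · ♟ · · ♟ ·│6
5│· · · · ♟ ♝ · ·│5
4│· ♕ · · ♙ · · ♙│4
3│· ♙ · · · · · ·│3
2│♙ · ♙ ♙ · ♙ ♙ ·│2
1│♖ ♘ ♗ ♔ · ♗ ♘ ♖│1
  ─────────────────
  a b c d e f g h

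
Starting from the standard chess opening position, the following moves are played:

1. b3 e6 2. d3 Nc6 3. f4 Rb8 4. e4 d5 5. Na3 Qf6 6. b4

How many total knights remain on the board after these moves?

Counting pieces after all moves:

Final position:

  a b c d e f g h
  ─────────────────
8│· ♜ ♝ · ♚ ♝ ♞ ♜│8
7│♟ ♟ ♟ · · ♟ ♟ ♟│7
6│· · ♞ · ♟ ♛ · ·│6
5│· · · ♟ · · · ·│5
4│· ♙ · · ♙ ♙ · ·│4
3│♘ · · ♙ · · · ·│3
2│♙ · ♙ · · · ♙ ♙│2
1│♖ · ♗ ♕ ♔ ♗ ♘ ♖│1
  ─────────────────
  a b c d e f g h


4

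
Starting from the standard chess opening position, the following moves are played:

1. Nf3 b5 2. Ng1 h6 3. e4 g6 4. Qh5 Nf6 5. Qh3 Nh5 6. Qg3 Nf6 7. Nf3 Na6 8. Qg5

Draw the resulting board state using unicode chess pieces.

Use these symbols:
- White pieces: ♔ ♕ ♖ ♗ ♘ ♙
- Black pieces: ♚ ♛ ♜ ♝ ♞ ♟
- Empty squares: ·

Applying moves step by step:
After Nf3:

♜ ♞ ♝ ♛ ♚ ♝ ♞ ♜
♟ ♟ ♟ ♟ ♟ ♟ ♟ ♟
· · · · · · · ·
· · · · · · · ·
· · · · · · · ·
· · · · · ♘ · ·
♙ ♙ ♙ ♙ ♙ ♙ ♙ ♙
♖ ♘ ♗ ♕ ♔ ♗ · ♖


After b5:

♜ ♞ ♝ ♛ ♚ ♝ ♞ ♜
♟ · ♟ ♟ ♟ ♟ ♟ ♟
· · · · · · · ·
· ♟ · · · · · ·
· · · · · · · ·
· · · · · ♘ · ·
♙ ♙ ♙ ♙ ♙ ♙ ♙ ♙
♖ ♘ ♗ ♕ ♔ ♗ · ♖


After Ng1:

♜ ♞ ♝ ♛ ♚ ♝ ♞ ♜
♟ · ♟ ♟ ♟ ♟ ♟ ♟
· · · · · · · ·
· ♟ · · · · · ·
· · · · · · · ·
· · · · · · · ·
♙ ♙ ♙ ♙ ♙ ♙ ♙ ♙
♖ ♘ ♗ ♕ ♔ ♗ ♘ ♖


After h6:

♜ ♞ ♝ ♛ ♚ ♝ ♞ ♜
♟ · ♟ ♟ ♟ ♟ ♟ ·
· · · · · · · ♟
· ♟ · · · · · ·
· · · · · · · ·
· · · · · · · ·
♙ ♙ ♙ ♙ ♙ ♙ ♙ ♙
♖ ♘ ♗ ♕ ♔ ♗ ♘ ♖


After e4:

♜ ♞ ♝ ♛ ♚ ♝ ♞ ♜
♟ · ♟ ♟ ♟ ♟ ♟ ·
· · · · · · · ♟
· ♟ · · · · · ·
· · · · ♙ · · ·
· · · · · · · ·
♙ ♙ ♙ ♙ · ♙ ♙ ♙
♖ ♘ ♗ ♕ ♔ ♗ ♘ ♖


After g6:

♜ ♞ ♝ ♛ ♚ ♝ ♞ ♜
♟ · ♟ ♟ ♟ ♟ · ·
· · · · · · ♟ ♟
· ♟ · · · · · ·
· · · · ♙ · · ·
· · · · · · · ·
♙ ♙ ♙ ♙ · ♙ ♙ ♙
♖ ♘ ♗ ♕ ♔ ♗ ♘ ♖


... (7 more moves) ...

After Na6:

♜ · ♝ ♛ ♚ ♝ · ♜
♟ · ♟ ♟ ♟ ♟ · ·
♞ · · · · ♞ ♟ ♟
· ♟ · · · · · ·
· · · · ♙ · · ·
· · · · · ♘ ♕ ·
♙ ♙ ♙ ♙ · ♙ ♙ ♙
♖ ♘ ♗ · ♔ ♗ · ♖


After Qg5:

♜ · ♝ ♛ ♚ ♝ · ♜
♟ · ♟ ♟ ♟ ♟ · ·
♞ · · · · ♞ ♟ ♟
· ♟ · · · · ♕ ·
· · · · ♙ · · ·
· · · · · ♘ · ·
♙ ♙ ♙ ♙ · ♙ ♙ ♙
♖ ♘ ♗ · ♔ ♗ · ♖



  a b c d e f g h
  ─────────────────
8│♜ · ♝ ♛ ♚ ♝ · ♜│8
7│♟ · ♟ ♟ ♟ ♟ · ·│7
6│♞ · · · · ♞ ♟ ♟│6
5│· ♟ · · · · ♕ ·│5
4│· · · · ♙ · · ·│4
3│· · · · · ♘ · ·│3
2│♙ ♙ ♙ ♙ · ♙ ♙ ♙│2
1│♖ ♘ ♗ · ♔ ♗ · ♖│1
  ─────────────────
  a b c d e f g h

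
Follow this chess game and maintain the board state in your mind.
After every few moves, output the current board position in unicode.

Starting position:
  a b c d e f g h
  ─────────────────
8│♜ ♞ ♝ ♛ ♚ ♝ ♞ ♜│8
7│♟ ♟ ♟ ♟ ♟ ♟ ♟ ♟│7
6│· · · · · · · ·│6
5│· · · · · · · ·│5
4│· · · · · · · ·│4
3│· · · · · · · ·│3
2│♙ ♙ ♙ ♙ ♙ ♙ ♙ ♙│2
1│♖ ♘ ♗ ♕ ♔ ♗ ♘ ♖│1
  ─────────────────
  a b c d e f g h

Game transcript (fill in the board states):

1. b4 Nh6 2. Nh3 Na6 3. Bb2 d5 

  a b c d e f g h
  ─────────────────
8│♜ · ♝ ♛ ♚ ♝ · ♜│8
7│♟ ♟ ♟ · ♟ ♟ ♟ ♟│7
6│♞ · · · · · · ♞│6
5│· · · ♟ · · · ·│5
4│· ♙ · · · · · ·│4
3│· · · · · · · ♘│3
2│♙ ♗ ♙ ♙ ♙ ♙ ♙ ♙│2
1│♖ ♘ · ♕ ♔ ♗ · ♖│1
  ─────────────────
  a b c d e f g h

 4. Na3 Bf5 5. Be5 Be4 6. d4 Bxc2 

  a b c d e f g h
  ─────────────────
8│♜ · · ♛ ♚ ♝ · ♜│8
7│♟ ♟ ♟ · ♟ ♟ ♟ ♟│7
6│♞ · · · · · · ♞│6
5│· · · ♟ ♗ · · ·│5
4│· ♙ · ♙ · · · ·│4
3│♘ · · · · · · ♘│3
2│♙ · ♝ · ♙ ♙ ♙ ♙│2
1│♖ · · ♕ ♔ ♗ · ♖│1
  ─────────────────
  a b c d e f g h

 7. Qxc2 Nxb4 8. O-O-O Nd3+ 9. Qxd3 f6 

  a b c d e f g h
  ─────────────────
8│♜ · · ♛ ♚ ♝ · ♜│8
7│♟ ♟ ♟ · ♟ · ♟ ♟│7
6│· · · · · ♟ · ♞│6
5│· · · ♟ ♗ · · ·│5
4│· · · ♙ · · · ·│4
3│♘ · · ♕ · · · ♘│3
2│♙ · · · ♙ ♙ ♙ ♙│2
1│· · ♔ ♖ · ♗ · ♖│1
  ─────────────────
  a b c d e f g h

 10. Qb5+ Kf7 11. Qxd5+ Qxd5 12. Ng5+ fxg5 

  a b c d e f g h
  ─────────────────
8│♜ · · · · ♝ · ♜│8
7│♟ ♟ ♟ · ♟ ♚ ♟ ♟│7
6│· · · · · · · ♞│6
5│· · · ♛ ♗ · ♟ ·│5
4│· · · ♙ · · · ·│4
3│♘ · · · · · · ·│3
2│♙ · · · ♙ ♙ ♙ ♙│2
1│· · ♔ ♖ · ♗ · ♖│1
  ─────────────────
  a b c d e f g h

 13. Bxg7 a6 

  a b c d e f g h
  ─────────────────
8│♜ · · · · ♝ · ♜│8
7│· ♟ ♟ · ♟ ♚ ♗ ♟│7
6│♟ · · · · · · ♞│6
5│· · · ♛ · · ♟ ·│5
4│· · · ♙ · · · ·│4
3│♘ · · · · · · ·│3
2│♙ · · · ♙ ♙ ♙ ♙│2
1│· · ♔ ♖ · ♗ · ♖│1
  ─────────────────
  a b c d e f g h


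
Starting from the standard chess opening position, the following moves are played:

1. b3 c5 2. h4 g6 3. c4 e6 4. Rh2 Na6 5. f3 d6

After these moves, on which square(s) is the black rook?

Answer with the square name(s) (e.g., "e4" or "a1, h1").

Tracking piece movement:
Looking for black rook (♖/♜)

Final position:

  a b c d e f g h
  ─────────────────
8│♜ · ♝ ♛ ♚ ♝ ♞ ♜│8
7│♟ ♟ · · · ♟ · ♟│7
6│♞ · · ♟ ♟ · ♟ ·│6
5│· · ♟ · · · · ·│5
4│· · ♙ · · · · ♙│4
3│· ♙ · · · ♙ · ·│3
2│♙ · · ♙ ♙ · ♙ ♖│2
1│♖ ♘ ♗ ♕ ♔ ♗ ♘ ·│1
  ─────────────────
  a b c d e f g h


a8, h8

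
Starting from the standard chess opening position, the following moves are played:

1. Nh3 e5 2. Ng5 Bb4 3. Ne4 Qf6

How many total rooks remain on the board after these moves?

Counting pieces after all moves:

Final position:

  a b c d e f g h
  ─────────────────
8│♜ ♞ ♝ · ♚ · ♞ ♜│8
7│♟ ♟ ♟ ♟ · ♟ ♟ ♟│7
6│· · · · · ♛ · ·│6
5│· · · · ♟ · · ·│5
4│· ♝ · · ♘ · · ·│4
3│· · · · · · · ·│3
2│♙ ♙ ♙ ♙ ♙ ♙ ♙ ♙│2
1│♖ ♘ ♗ ♕ ♔ ♗ · ♖│1
  ─────────────────
  a b c d e f g h


4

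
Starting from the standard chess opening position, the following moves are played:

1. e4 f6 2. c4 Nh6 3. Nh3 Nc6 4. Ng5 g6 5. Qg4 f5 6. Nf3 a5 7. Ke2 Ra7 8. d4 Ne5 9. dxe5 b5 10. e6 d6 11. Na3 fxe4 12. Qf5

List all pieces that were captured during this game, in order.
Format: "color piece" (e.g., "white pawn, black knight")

Tracking captures:
  dxe5: captured black knight
  fxe4: captured white pawn

black knight, white pawn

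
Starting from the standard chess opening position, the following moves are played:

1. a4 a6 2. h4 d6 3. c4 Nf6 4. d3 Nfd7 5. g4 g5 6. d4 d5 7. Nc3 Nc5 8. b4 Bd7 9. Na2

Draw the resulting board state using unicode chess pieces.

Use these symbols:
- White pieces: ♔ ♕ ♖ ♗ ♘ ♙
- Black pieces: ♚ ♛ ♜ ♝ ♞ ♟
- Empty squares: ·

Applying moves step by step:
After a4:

♜ ♞ ♝ ♛ ♚ ♝ ♞ ♜
♟ ♟ ♟ ♟ ♟ ♟ ♟ ♟
· · · · · · · ·
· · · · · · · ·
♙ · · · · · · ·
· · · · · · · ·
· ♙ ♙ ♙ ♙ ♙ ♙ ♙
♖ ♘ ♗ ♕ ♔ ♗ ♘ ♖


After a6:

♜ ♞ ♝ ♛ ♚ ♝ ♞ ♜
· ♟ ♟ ♟ ♟ ♟ ♟ ♟
♟ · · · · · · ·
· · · · · · · ·
♙ · · · · · · ·
· · · · · · · ·
· ♙ ♙ ♙ ♙ ♙ ♙ ♙
♖ ♘ ♗ ♕ ♔ ♗ ♘ ♖


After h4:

♜ ♞ ♝ ♛ ♚ ♝ ♞ ♜
· ♟ ♟ ♟ ♟ ♟ ♟ ♟
♟ · · · · · · ·
· · · · · · · ·
♙ · · · · · · ♙
· · · · · · · ·
· ♙ ♙ ♙ ♙ ♙ ♙ ·
♖ ♘ ♗ ♕ ♔ ♗ ♘ ♖


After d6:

♜ ♞ ♝ ♛ ♚ ♝ ♞ ♜
· ♟ ♟ · ♟ ♟ ♟ ♟
♟ · · ♟ · · · ·
· · · · · · · ·
♙ · · · · · · ♙
· · · · · · · ·
· ♙ ♙ ♙ ♙ ♙ ♙ ·
♖ ♘ ♗ ♕ ♔ ♗ ♘ ♖


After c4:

♜ ♞ ♝ ♛ ♚ ♝ ♞ ♜
· ♟ ♟ · ♟ ♟ ♟ ♟
♟ · · ♟ · · · ·
· · · · · · · ·
♙ · ♙ · · · · ♙
· · · · · · · ·
· ♙ · ♙ ♙ ♙ ♙ ·
♖ ♘ ♗ ♕ ♔ ♗ ♘ ♖


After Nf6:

♜ ♞ ♝ ♛ ♚ ♝ · ♜
· ♟ ♟ · ♟ ♟ ♟ ♟
♟ · · ♟ · ♞ · ·
· · · · · · · ·
♙ · ♙ · · · · ♙
· · · · · · · ·
· ♙ · ♙ ♙ ♙ ♙ ·
♖ ♘ ♗ ♕ ♔ ♗ ♘ ♖


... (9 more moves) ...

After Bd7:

♜ ♞ · ♛ ♚ ♝ · ♜
· ♟ ♟ ♝ ♟ ♟ · ♟
♟ · · · · · · ·
· · ♞ ♟ · · ♟ ·
♙ ♙ ♙ ♙ · · ♙ ♙
· · ♘ · · · · ·
· · · · ♙ ♙ · ·
♖ · ♗ ♕ ♔ ♗ ♘ ♖


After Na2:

♜ ♞ · ♛ ♚ ♝ · ♜
· ♟ ♟ ♝ ♟ ♟ · ♟
♟ · · · · · · ·
· · ♞ ♟ · · ♟ ·
♙ ♙ ♙ ♙ · · ♙ ♙
· · · · · · · ·
♘ · · · ♙ ♙ · ·
♖ · ♗ ♕ ♔ ♗ ♘ ♖



  a b c d e f g h
  ─────────────────
8│♜ ♞ · ♛ ♚ ♝ · ♜│8
7│· ♟ ♟ ♝ ♟ ♟ · ♟│7
6│♟ · · · · · · ·│6
5│· · ♞ ♟ · · ♟ ·│5
4│♙ ♙ ♙ ♙ · · ♙ ♙│4
3│· · · · · · · ·│3
2│♘ · · · ♙ ♙ · ·│2
1│♖ · ♗ ♕ ♔ ♗ ♘ ♖│1
  ─────────────────
  a b c d e f g h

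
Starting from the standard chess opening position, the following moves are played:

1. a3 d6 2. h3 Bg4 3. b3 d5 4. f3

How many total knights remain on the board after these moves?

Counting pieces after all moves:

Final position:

  a b c d e f g h
  ─────────────────
8│♜ ♞ · ♛ ♚ ♝ ♞ ♜│8
7│♟ ♟ ♟ · ♟ ♟ ♟ ♟│7
6│· · · · · · · ·│6
5│· · · ♟ · · · ·│5
4│· · · · · · ♝ ·│4
3│♙ ♙ · · · ♙ · ♙│3
2│· · ♙ ♙ ♙ · ♙ ·│2
1│♖ ♘ ♗ ♕ ♔ ♗ ♘ ♖│1
  ─────────────────
  a b c d e f g h


4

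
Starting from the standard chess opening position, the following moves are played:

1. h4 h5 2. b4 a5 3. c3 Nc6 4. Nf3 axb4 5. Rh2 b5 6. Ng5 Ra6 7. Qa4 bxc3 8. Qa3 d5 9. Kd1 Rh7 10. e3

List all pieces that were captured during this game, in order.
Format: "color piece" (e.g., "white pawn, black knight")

Tracking captures:
  axb4: captured white pawn
  bxc3: captured white pawn

white pawn, white pawn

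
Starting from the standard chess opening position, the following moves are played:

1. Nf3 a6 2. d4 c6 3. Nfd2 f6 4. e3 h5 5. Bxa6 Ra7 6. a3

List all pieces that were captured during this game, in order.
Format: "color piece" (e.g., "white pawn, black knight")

Tracking captures:
  Bxa6: captured black pawn

black pawn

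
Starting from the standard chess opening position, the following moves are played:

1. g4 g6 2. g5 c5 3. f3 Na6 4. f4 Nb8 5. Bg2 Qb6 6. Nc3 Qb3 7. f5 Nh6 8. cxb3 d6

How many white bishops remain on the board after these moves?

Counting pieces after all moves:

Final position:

  a b c d e f g h
  ─────────────────
8│♜ ♞ ♝ · ♚ ♝ · ♜│8
7│♟ ♟ · · ♟ ♟ · ♟│7
6│· · · ♟ · · ♟ ♞│6
5│· · ♟ · · ♙ ♙ ·│5
4│· · · · · · · ·│4
3│· ♙ ♘ · · · · ·│3
2│♙ ♙ · ♙ ♙ · ♗ ♙│2
1│♖ · ♗ ♕ ♔ · ♘ ♖│1
  ─────────────────
  a b c d e f g h


2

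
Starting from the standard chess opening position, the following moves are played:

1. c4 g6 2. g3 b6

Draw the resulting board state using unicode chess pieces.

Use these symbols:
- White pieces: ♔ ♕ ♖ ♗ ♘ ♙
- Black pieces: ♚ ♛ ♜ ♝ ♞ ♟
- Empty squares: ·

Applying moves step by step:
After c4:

♜ ♞ ♝ ♛ ♚ ♝ ♞ ♜
♟ ♟ ♟ ♟ ♟ ♟ ♟ ♟
· · · · · · · ·
· · · · · · · ·
· · ♙ · · · · ·
· · · · · · · ·
♙ ♙ · ♙ ♙ ♙ ♙ ♙
♖ ♘ ♗ ♕ ♔ ♗ ♘ ♖


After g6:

♜ ♞ ♝ ♛ ♚ ♝ ♞ ♜
♟ ♟ ♟ ♟ ♟ ♟ · ♟
· · · · · · ♟ ·
· · · · · · · ·
· · ♙ · · · · ·
· · · · · · · ·
♙ ♙ · ♙ ♙ ♙ ♙ ♙
♖ ♘ ♗ ♕ ♔ ♗ ♘ ♖


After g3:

♜ ♞ ♝ ♛ ♚ ♝ ♞ ♜
♟ ♟ ♟ ♟ ♟ ♟ · ♟
· · · · · · ♟ ·
· · · · · · · ·
· · ♙ · · · · ·
· · · · · · ♙ ·
♙ ♙ · ♙ ♙ ♙ · ♙
♖ ♘ ♗ ♕ ♔ ♗ ♘ ♖


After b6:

♜ ♞ ♝ ♛ ♚ ♝ ♞ ♜
♟ · ♟ ♟ ♟ ♟ · ♟
· ♟ · · · · ♟ ·
· · · · · · · ·
· · ♙ · · · · ·
· · · · · · ♙ ·
♙ ♙ · ♙ ♙ ♙ · ♙
♖ ♘ ♗ ♕ ♔ ♗ ♘ ♖



  a b c d e f g h
  ─────────────────
8│♜ ♞ ♝ ♛ ♚ ♝ ♞ ♜│8
7│♟ · ♟ ♟ ♟ ♟ · ♟│7
6│· ♟ · · · · ♟ ·│6
5│· · · · · · · ·│5
4│· · ♙ · · · · ·│4
3│· · · · · · ♙ ·│3
2│♙ ♙ · ♙ ♙ ♙ · ♙│2
1│♖ ♘ ♗ ♕ ♔ ♗ ♘ ♖│1
  ─────────────────
  a b c d e f g h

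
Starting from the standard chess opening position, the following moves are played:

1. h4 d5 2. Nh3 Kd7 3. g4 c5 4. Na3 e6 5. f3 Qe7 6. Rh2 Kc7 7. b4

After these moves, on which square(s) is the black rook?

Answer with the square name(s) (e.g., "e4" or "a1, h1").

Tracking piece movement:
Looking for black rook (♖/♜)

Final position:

  a b c d e f g h
  ─────────────────
8│♜ ♞ ♝ · · ♝ ♞ ♜│8
7│♟ ♟ ♚ · ♛ ♟ ♟ ♟│7
6│· · · · ♟ · · ·│6
5│· · ♟ ♟ · · · ·│5
4│· ♙ · · · · ♙ ♙│4
3│♘ · · · · ♙ · ♘│3
2│♙ · ♙ ♙ ♙ · · ♖│2
1│♖ · ♗ ♕ ♔ ♗ · ·│1
  ─────────────────
  a b c d e f g h


a8, h8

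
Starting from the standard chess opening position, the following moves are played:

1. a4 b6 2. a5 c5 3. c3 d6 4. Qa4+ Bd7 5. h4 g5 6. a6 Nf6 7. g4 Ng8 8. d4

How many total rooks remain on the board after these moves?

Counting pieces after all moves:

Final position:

  a b c d e f g h
  ─────────────────
8│♜ ♞ · ♛ ♚ ♝ ♞ ♜│8
7│♟ · · ♝ ♟ ♟ · ♟│7
6│♙ ♟ · ♟ · · · ·│6
5│· · ♟ · · · ♟ ·│5
4│♕ · · ♙ · · ♙ ♙│4
3│· · ♙ · · · · ·│3
2│· ♙ · · ♙ ♙ · ·│2
1│♖ ♘ ♗ · ♔ ♗ ♘ ♖│1
  ─────────────────
  a b c d e f g h


4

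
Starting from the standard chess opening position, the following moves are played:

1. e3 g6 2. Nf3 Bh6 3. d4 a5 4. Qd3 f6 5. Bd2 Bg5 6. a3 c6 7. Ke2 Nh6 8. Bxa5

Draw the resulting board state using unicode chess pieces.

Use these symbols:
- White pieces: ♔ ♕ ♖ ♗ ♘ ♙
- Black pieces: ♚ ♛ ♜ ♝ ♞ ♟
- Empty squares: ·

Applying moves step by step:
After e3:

♜ ♞ ♝ ♛ ♚ ♝ ♞ ♜
♟ ♟ ♟ ♟ ♟ ♟ ♟ ♟
· · · · · · · ·
· · · · · · · ·
· · · · · · · ·
· · · · ♙ · · ·
♙ ♙ ♙ ♙ · ♙ ♙ ♙
♖ ♘ ♗ ♕ ♔ ♗ ♘ ♖


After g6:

♜ ♞ ♝ ♛ ♚ ♝ ♞ ♜
♟ ♟ ♟ ♟ ♟ ♟ · ♟
· · · · · · ♟ ·
· · · · · · · ·
· · · · · · · ·
· · · · ♙ · · ·
♙ ♙ ♙ ♙ · ♙ ♙ ♙
♖ ♘ ♗ ♕ ♔ ♗ ♘ ♖


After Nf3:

♜ ♞ ♝ ♛ ♚ ♝ ♞ ♜
♟ ♟ ♟ ♟ ♟ ♟ · ♟
· · · · · · ♟ ·
· · · · · · · ·
· · · · · · · ·
· · · · ♙ ♘ · ·
♙ ♙ ♙ ♙ · ♙ ♙ ♙
♖ ♘ ♗ ♕ ♔ ♗ · ♖


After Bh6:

♜ ♞ ♝ ♛ ♚ · ♞ ♜
♟ ♟ ♟ ♟ ♟ ♟ · ♟
· · · · · · ♟ ♝
· · · · · · · ·
· · · · · · · ·
· · · · ♙ ♘ · ·
♙ ♙ ♙ ♙ · ♙ ♙ ♙
♖ ♘ ♗ ♕ ♔ ♗ · ♖


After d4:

♜ ♞ ♝ ♛ ♚ · ♞ ♜
♟ ♟ ♟ ♟ ♟ ♟ · ♟
· · · · · · ♟ ♝
· · · · · · · ·
· · · ♙ · · · ·
· · · · ♙ ♘ · ·
♙ ♙ ♙ · · ♙ ♙ ♙
♖ ♘ ♗ ♕ ♔ ♗ · ♖


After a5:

♜ ♞ ♝ ♛ ♚ · ♞ ♜
· ♟ ♟ ♟ ♟ ♟ · ♟
· · · · · · ♟ ♝
♟ · · · · · · ·
· · · ♙ · · · ·
· · · · ♙ ♘ · ·
♙ ♙ ♙ · · ♙ ♙ ♙
♖ ♘ ♗ ♕ ♔ ♗ · ♖


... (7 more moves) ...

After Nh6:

♜ ♞ ♝ ♛ ♚ · · ♜
· ♟ · ♟ ♟ · · ♟
· · ♟ · · ♟ ♟ ♞
♟ · · · · · ♝ ·
· · · ♙ · · · ·
♙ · · ♕ ♙ ♘ · ·
· ♙ ♙ ♗ ♔ ♙ ♙ ♙
♖ ♘ · · · ♗ · ♖


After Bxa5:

♜ ♞ ♝ ♛ ♚ · · ♜
· ♟ · ♟ ♟ · · ♟
· · ♟ · · ♟ ♟ ♞
♗ · · · · · ♝ ·
· · · ♙ · · · ·
♙ · · ♕ ♙ ♘ · ·
· ♙ ♙ · ♔ ♙ ♙ ♙
♖ ♘ · · · ♗ · ♖



  a b c d e f g h
  ─────────────────
8│♜ ♞ ♝ ♛ ♚ · · ♜│8
7│· ♟ · ♟ ♟ · · ♟│7
6│· · ♟ · · ♟ ♟ ♞│6
5│♗ · · · · · ♝ ·│5
4│· · · ♙ · · · ·│4
3│♙ · · ♕ ♙ ♘ · ·│3
2│· ♙ ♙ · ♔ ♙ ♙ ♙│2
1│♖ ♘ · · · ♗ · ♖│1
  ─────────────────
  a b c d e f g h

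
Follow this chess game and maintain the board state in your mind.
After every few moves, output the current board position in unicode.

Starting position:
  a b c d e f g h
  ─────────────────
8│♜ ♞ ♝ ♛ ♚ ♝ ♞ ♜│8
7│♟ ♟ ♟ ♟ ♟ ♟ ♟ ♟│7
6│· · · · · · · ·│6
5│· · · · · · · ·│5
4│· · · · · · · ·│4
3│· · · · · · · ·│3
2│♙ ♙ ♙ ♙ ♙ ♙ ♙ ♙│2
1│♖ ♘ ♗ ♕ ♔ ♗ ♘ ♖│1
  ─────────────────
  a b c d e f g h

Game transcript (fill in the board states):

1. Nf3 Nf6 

  a b c d e f g h
  ─────────────────
8│♜ ♞ ♝ ♛ ♚ ♝ · ♜│8
7│♟ ♟ ♟ ♟ ♟ ♟ ♟ ♟│7
6│· · · · · ♞ · ·│6
5│· · · · · · · ·│5
4│· · · · · · · ·│4
3│· · · · · ♘ · ·│3
2│♙ ♙ ♙ ♙ ♙ ♙ ♙ ♙│2
1│♖ ♘ ♗ ♕ ♔ ♗ · ♖│1
  ─────────────────
  a b c d e f g h

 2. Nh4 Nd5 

  a b c d e f g h
  ─────────────────
8│♜ ♞ ♝ ♛ ♚ ♝ · ♜│8
7│♟ ♟ ♟ ♟ ♟ ♟ ♟ ♟│7
6│· · · · · · · ·│6
5│· · · ♞ · · · ·│5
4│· · · · · · · ♘│4
3│· · · · · · · ·│3
2│♙ ♙ ♙ ♙ ♙ ♙ ♙ ♙│2
1│♖ ♘ ♗ ♕ ♔ ♗ · ♖│1
  ─────────────────
  a b c d e f g h

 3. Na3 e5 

  a b c d e f g h
  ─────────────────
8│♜ ♞ ♝ ♛ ♚ ♝ · ♜│8
7│♟ ♟ ♟ ♟ · ♟ ♟ ♟│7
6│· · · · · · · ·│6
5│· · · ♞ ♟ · · ·│5
4│· · · · · · · ♘│4
3│♘ · · · · · · ·│3
2│♙ ♙ ♙ ♙ ♙ ♙ ♙ ♙│2
1│♖ · ♗ ♕ ♔ ♗ · ♖│1
  ─────────────────
  a b c d e f g h

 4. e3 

  a b c d e f g h
  ─────────────────
8│♜ ♞ ♝ ♛ ♚ ♝ · ♜│8
7│♟ ♟ ♟ ♟ · ♟ ♟ ♟│7
6│· · · · · · · ·│6
5│· · · ♞ ♟ · · ·│5
4│· · · · · · · ♘│4
3│♘ · · · ♙ · · ·│3
2│♙ ♙ ♙ ♙ · ♙ ♙ ♙│2
1│♖ · ♗ ♕ ♔ ♗ · ♖│1
  ─────────────────
  a b c d e f g h


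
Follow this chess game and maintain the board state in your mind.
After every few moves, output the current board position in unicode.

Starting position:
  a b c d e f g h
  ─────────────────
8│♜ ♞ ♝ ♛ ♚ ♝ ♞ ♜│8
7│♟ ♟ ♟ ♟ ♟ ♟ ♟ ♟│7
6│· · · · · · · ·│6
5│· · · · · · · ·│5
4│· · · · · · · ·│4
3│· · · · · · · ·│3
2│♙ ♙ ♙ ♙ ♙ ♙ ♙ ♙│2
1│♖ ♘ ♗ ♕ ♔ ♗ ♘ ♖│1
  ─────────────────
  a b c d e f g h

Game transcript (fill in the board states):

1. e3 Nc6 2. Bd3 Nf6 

  a b c d e f g h
  ─────────────────
8│♜ · ♝ ♛ ♚ ♝ · ♜│8
7│♟ ♟ ♟ ♟ ♟ ♟ ♟ ♟│7
6│· · ♞ · · ♞ · ·│6
5│· · · · · · · ·│5
4│· · · · · · · ·│4
3│· · · ♗ ♙ · · ·│3
2│♙ ♙ ♙ ♙ · ♙ ♙ ♙│2
1│♖ ♘ ♗ ♕ ♔ · ♘ ♖│1
  ─────────────────
  a b c d e f g h

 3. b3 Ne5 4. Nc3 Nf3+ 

  a b c d e f g h
  ─────────────────
8│♜ · ♝ ♛ ♚ ♝ · ♜│8
7│♟ ♟ ♟ ♟ ♟ ♟ ♟ ♟│7
6│· · · · · ♞ · ·│6
5│· · · · · · · ·│5
4│· · · · · · · ·│4
3│· ♙ ♘ ♗ ♙ ♞ · ·│3
2│♙ · ♙ ♙ · ♙ ♙ ♙│2
1│♖ · ♗ ♕ ♔ · ♘ ♖│1
  ─────────────────
  a b c d e f g h

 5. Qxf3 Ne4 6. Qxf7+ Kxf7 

  a b c d e f g h
  ─────────────────
8│♜ · ♝ ♛ · ♝ · ♜│8
7│♟ ♟ ♟ ♟ ♟ ♚ ♟ ♟│7
6│· · · · · · · ·│6
5│· · · · · · · ·│5
4│· · · · ♞ · · ·│4
3│· ♙ ♘ ♗ ♙ · · ·│3
2│♙ · ♙ ♙ · ♙ ♙ ♙│2
1│♖ · ♗ · ♔ · ♘ ♖│1
  ─────────────────
  a b c d e f g h

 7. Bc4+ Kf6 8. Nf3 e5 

  a b c d e f g h
  ─────────────────
8│♜ · ♝ ♛ · ♝ · ♜│8
7│♟ ♟ ♟ ♟ · · ♟ ♟│7
6│· · · · · ♚ · ·│6
5│· · · · ♟ · · ·│5
4│· · ♗ · ♞ · · ·│4
3│· ♙ ♘ · ♙ ♘ · ·│3
2│♙ · ♙ ♙ · ♙ ♙ ♙│2
1│♖ · ♗ · ♔ · · ♖│1
  ─────────────────
  a b c d e f g h

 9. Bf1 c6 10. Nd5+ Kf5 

  a b c d e f g h
  ─────────────────
8│♜ · ♝ ♛ · ♝ · ♜│8
7│♟ ♟ · ♟ · · ♟ ♟│7
6│· · ♟ · · · · ·│6
5│· · · ♘ ♟ ♚ · ·│5
4│· · · · ♞ · · ·│4
3│· ♙ · · ♙ ♘ · ·│3
2│♙ · ♙ ♙ · ♙ ♙ ♙│2
1│♖ · ♗ · ♔ ♗ · ♖│1
  ─────────────────
  a b c d e f g h



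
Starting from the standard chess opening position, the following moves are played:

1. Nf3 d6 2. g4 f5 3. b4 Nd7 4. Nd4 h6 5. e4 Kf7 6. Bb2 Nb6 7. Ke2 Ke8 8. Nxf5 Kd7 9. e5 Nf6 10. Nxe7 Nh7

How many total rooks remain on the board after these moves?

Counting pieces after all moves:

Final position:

  a b c d e f g h
  ─────────────────
8│♜ · ♝ ♛ · ♝ · ♜│8
7│♟ ♟ ♟ ♚ ♘ · ♟ ♞│7
6│· ♞ · ♟ · · · ♟│6
5│· · · · ♙ · · ·│5
4│· ♙ · · · · ♙ ·│4
3│· · · · · · · ·│3
2│♙ ♗ ♙ ♙ ♔ ♙ · ♙│2
1│♖ ♘ · ♕ · ♗ · ♖│1
  ─────────────────
  a b c d e f g h


4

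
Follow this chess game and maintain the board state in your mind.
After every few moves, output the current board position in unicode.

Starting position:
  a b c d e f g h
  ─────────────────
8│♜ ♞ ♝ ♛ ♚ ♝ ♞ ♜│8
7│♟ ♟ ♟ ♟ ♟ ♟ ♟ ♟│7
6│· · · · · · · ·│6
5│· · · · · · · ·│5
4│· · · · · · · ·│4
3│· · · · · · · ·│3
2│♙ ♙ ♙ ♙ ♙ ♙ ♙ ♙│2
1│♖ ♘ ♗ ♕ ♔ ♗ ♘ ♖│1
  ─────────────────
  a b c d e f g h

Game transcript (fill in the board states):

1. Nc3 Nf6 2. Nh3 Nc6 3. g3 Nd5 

  a b c d e f g h
  ─────────────────
8│♜ · ♝ ♛ ♚ ♝ · ♜│8
7│♟ ♟ ♟ ♟ ♟ ♟ ♟ ♟│7
6│· · ♞ · · · · ·│6
5│· · · ♞ · · · ·│5
4│· · · · · · · ·│4
3│· · ♘ · · · ♙ ♘│3
2│♙ ♙ ♙ ♙ ♙ ♙ · ♙│2
1│♖ · ♗ ♕ ♔ ♗ · ♖│1
  ─────────────────
  a b c d e f g h

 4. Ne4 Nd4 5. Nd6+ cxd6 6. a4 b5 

  a b c d e f g h
  ─────────────────
8│♜ · ♝ ♛ ♚ ♝ · ♜│8
7│♟ · · ♟ ♟ ♟ ♟ ♟│7
6│· · · ♟ · · · ·│6
5│· ♟ · ♞ · · · ·│5
4│♙ · · ♞ · · · ·│4
3│· · · · · · ♙ ♘│3
2│· ♙ ♙ ♙ ♙ ♙ · ♙│2
1│♖ · ♗ ♕ ♔ ♗ · ♖│1
  ─────────────────
  a b c d e f g h

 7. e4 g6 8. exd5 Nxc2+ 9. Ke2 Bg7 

  a b c d e f g h
  ─────────────────
8│♜ · ♝ ♛ ♚ · · ♜│8
7│♟ · · ♟ ♟ ♟ ♝ ♟│7
6│· · · ♟ · · ♟ ·│6
5│· ♟ · ♙ · · · ·│5
4│♙ · · · · · · ·│4
3│· · · · · · ♙ ♘│3
2│· ♙ ♞ ♙ ♔ ♙ · ♙│2
1│♖ · ♗ ♕ · ♗ · ♖│1
  ─────────────────
  a b c d e f g h

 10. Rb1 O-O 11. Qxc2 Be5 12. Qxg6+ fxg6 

  a b c d e f g h
  ─────────────────
8│♜ · ♝ ♛ · ♜ ♚ ·│8
7│♟ · · ♟ ♟ · · ♟│7
6│· · · ♟ · · ♟ ·│6
5│· ♟ · ♙ ♝ · · ·│5
4│♙ · · · · · · ·│4
3│· · · · · · ♙ ♘│3
2│· ♙ · ♙ ♔ ♙ · ♙│2
1│· ♖ ♗ · · ♗ · ♖│1
  ─────────────────
  a b c d e f g h

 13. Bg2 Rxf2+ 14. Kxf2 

  a b c d e f g h
  ─────────────────
8│♜ · ♝ ♛ · · ♚ ·│8
7│♟ · · ♟ ♟ · · ♟│7
6│· · · ♟ · · ♟ ·│6
5│· ♟ · ♙ ♝ · · ·│5
4│♙ · · · · · · ·│4
3│· · · · · · ♙ ♘│3
2│· ♙ · ♙ · ♔ ♗ ♙│2
1│· ♖ ♗ · · · · ♖│1
  ─────────────────
  a b c d e f g h


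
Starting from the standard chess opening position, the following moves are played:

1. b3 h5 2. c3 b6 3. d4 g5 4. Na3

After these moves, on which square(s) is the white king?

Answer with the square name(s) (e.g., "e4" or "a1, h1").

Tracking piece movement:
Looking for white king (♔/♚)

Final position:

  a b c d e f g h
  ─────────────────
8│♜ ♞ ♝ ♛ ♚ ♝ ♞ ♜│8
7│♟ · ♟ ♟ ♟ ♟ · ·│7
6│· ♟ · · · · · ·│6
5│· · · · · · ♟ ♟│5
4│· · · ♙ · · · ·│4
3│♘ ♙ ♙ · · · · ·│3
2│♙ · · · ♙ ♙ ♙ ♙│2
1│♖ · ♗ ♕ ♔ ♗ ♘ ♖│1
  ─────────────────
  a b c d e f g h


e1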